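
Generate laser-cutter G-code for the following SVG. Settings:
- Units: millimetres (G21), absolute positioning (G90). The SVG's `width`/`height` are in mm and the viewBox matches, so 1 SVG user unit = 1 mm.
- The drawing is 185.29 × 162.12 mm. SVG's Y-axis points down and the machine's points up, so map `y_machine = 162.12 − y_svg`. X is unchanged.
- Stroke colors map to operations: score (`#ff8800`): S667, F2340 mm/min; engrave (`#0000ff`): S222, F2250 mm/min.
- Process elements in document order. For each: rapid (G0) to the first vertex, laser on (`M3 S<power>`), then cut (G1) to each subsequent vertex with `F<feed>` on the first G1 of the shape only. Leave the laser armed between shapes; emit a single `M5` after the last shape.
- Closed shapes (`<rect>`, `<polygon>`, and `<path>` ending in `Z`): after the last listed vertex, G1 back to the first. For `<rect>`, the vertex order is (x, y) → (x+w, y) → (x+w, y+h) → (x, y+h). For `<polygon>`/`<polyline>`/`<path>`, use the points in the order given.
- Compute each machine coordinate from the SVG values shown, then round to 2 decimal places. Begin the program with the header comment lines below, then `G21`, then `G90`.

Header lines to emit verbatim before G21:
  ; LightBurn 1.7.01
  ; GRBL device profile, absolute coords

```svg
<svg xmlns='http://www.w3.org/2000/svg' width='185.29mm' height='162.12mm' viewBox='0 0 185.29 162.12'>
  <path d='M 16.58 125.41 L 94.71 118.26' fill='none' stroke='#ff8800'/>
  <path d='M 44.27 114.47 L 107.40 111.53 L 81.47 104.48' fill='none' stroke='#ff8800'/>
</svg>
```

Since the viewBox matches the mm dimensions, user units are millimetres directly. The only transform is the Y-flip y_m = 162.12 − y_svg.

Shape 1 is a line segment drawn with `<path>`. Its stroke #ff8800 means score at S667, F2340. After flipping Y the toolpath is (16.58,36.71) → (94.71,43.86).

Shape 2 is a open polyline drawn with `<path>`. Its stroke #ff8800 means score at S667, F2340. After flipping Y the toolpath is (44.27,47.65) → (107.40,50.59) → (81.47,57.64).

; LightBurn 1.7.01
; GRBL device profile, absolute coords
G21
G90
G0 X16.58 Y36.71
M3 S667
G1 X94.71 Y43.86 F2340
G0 X44.27 Y47.65
M3 S667
G1 X107.40 Y50.59 F2340
G1 X81.47 Y57.64
M5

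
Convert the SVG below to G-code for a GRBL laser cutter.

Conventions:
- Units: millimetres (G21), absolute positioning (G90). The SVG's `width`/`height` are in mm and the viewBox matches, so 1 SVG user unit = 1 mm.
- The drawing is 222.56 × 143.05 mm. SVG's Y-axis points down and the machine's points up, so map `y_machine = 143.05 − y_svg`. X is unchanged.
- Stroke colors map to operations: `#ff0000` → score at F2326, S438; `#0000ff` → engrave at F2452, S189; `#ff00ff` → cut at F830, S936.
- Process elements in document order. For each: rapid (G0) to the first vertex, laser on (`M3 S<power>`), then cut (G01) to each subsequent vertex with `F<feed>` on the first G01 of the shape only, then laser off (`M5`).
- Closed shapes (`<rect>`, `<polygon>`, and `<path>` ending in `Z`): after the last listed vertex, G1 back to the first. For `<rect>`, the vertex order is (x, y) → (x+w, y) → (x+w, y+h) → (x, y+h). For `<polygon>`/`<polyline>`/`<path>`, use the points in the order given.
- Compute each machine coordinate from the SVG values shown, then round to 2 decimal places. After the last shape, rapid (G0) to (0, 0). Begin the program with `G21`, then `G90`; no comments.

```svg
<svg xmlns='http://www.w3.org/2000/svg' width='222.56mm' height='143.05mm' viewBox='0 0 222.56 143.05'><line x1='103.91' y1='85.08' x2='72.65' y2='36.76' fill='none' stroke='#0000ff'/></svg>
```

1 u = 1 mm; y_m = 143.05 − y.

[1] `<line>` line segment, #0000ff→engrave S189 F2452: (103.91,57.97) → (72.65,106.29)

G21
G90
G0 X103.91 Y57.97
M3 S189
G01 X72.65 Y106.29 F2452
M5
G0 X0.00 Y0.00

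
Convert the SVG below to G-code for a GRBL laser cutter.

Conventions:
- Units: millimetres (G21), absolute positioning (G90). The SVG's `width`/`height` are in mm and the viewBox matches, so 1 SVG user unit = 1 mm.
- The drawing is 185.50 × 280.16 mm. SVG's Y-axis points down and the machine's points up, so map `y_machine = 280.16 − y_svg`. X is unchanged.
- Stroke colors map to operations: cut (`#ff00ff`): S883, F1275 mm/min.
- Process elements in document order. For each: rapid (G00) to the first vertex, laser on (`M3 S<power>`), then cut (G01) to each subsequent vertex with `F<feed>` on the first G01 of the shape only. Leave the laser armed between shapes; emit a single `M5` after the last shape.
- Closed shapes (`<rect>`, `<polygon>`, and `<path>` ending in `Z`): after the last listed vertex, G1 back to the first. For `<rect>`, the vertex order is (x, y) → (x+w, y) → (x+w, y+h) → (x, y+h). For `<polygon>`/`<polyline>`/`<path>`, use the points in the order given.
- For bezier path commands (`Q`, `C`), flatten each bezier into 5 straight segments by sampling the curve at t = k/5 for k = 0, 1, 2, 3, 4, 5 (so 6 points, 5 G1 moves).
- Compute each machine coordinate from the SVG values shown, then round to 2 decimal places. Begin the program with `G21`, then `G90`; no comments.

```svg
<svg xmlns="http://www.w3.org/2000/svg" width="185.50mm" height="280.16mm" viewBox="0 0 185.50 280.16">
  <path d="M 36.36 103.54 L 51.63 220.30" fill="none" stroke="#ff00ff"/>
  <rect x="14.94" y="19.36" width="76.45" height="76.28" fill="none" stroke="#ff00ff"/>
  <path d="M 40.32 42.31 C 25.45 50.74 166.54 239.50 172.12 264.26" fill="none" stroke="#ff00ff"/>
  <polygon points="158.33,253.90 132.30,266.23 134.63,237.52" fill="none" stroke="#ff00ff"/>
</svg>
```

1 u = 1 mm; y_m = 280.16 − y.

[1] `<path>` line segment, #ff00ff→cut S883 F1275: (36.36,176.62) → (51.63,59.86)

[2] `<rect>` rectangle, #ff00ff→cut S883 F1275: (14.94,260.80) → (91.39,260.80) → (91.39,184.52) → (14.94,184.52) → (14.94,260.80) (closed)

[3] `<path>` cubic bezier, #ff00ff→cut S883 F1275: (40.32,237.85) → (47.78,213.91) → (78.68,163.21) → (119.03,102.29) → (154.84,47.68) → (172.12,15.90)

[4] `<polygon>` regular polygon, #ff00ff→cut S883 F1275: (158.33,26.26) → (132.30,13.93) → (134.63,42.64) → (158.33,26.26) (closed)

G21
G90
G00 X36.36 Y176.62
M3 S883
G01 X51.63 Y59.86 F1275
G00 X14.94 Y260.80
M3 S883
G01 X91.39 Y260.80 F1275
G01 X91.39 Y184.52
G01 X14.94 Y184.52
G01 X14.94 Y260.80
G00 X40.32 Y237.85
M3 S883
G01 X47.78 Y213.91 F1275
G01 X78.68 Y163.21
G01 X119.03 Y102.29
G01 X154.84 Y47.68
G01 X172.12 Y15.90
G00 X158.33 Y26.26
M3 S883
G01 X132.30 Y13.93 F1275
G01 X134.63 Y42.64
G01 X158.33 Y26.26
M5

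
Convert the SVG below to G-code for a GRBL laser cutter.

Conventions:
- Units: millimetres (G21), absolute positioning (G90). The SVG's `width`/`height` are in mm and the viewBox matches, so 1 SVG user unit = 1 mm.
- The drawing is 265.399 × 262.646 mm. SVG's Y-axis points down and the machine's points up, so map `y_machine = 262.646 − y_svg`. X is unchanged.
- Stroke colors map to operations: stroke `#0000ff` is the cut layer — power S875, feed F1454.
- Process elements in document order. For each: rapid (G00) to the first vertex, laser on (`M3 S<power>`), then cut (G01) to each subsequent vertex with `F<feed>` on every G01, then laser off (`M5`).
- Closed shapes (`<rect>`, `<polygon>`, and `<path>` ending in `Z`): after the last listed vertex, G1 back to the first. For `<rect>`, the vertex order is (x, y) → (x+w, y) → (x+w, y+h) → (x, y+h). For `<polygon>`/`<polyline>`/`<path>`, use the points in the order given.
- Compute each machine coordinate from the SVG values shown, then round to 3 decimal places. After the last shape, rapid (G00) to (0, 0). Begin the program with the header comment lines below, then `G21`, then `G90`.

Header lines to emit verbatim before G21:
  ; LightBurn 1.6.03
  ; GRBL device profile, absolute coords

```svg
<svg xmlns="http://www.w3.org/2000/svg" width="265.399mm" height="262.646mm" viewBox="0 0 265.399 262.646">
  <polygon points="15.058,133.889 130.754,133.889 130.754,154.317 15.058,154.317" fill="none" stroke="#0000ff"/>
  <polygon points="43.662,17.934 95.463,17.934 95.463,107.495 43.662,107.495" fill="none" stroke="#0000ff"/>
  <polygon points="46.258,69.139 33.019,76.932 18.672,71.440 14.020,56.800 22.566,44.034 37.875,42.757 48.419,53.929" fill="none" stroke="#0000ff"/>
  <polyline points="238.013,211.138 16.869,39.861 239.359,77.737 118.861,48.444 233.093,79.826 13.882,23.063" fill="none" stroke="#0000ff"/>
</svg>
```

viewBox `0 0 265.399 262.646` with mm width/height → 1 unit = 1 mm. Flip: y_m = 262.646 − y_svg.

**Shape 1** — `<polygon>` rectangle, stroke `#0000ff` → cut (S875, F1454). Machine vertices: (15.058,128.757) → (130.754,128.757) → (130.754,108.329) → (15.058,108.329) → (15.058,128.757). Closed: final G1 returns to the first vertex.

**Shape 2** — `<polygon>` rectangle, stroke `#0000ff` → cut (S875, F1454). Machine vertices: (43.662,244.712) → (95.463,244.712) → (95.463,155.151) → (43.662,155.151) → (43.662,244.712). Closed: final G1 returns to the first vertex.

**Shape 3** — `<polygon>` regular polygon, stroke `#0000ff` → cut (S875, F1454). Machine vertices: (46.258,193.507) → (33.019,185.714) → (18.672,191.206) → (14.020,205.846) → (22.566,218.612) → (37.875,219.889) → (48.419,208.717) → (46.258,193.507). Closed: final G1 returns to the first vertex.

**Shape 4** — `<polyline>` open polyline, stroke `#0000ff` → cut (S875, F1454). Machine vertices: (238.013,51.508) → (16.869,222.785) → (239.359,184.909) → (118.861,214.202) → (233.093,182.820) → (13.882,239.583). Open path.

; LightBurn 1.6.03
; GRBL device profile, absolute coords
G21
G90
G00 X15.058 Y128.757
M3 S875
G01 X130.754 Y128.757 F1454
G01 X130.754 Y108.329 F1454
G01 X15.058 Y108.329 F1454
G01 X15.058 Y128.757 F1454
M5
G00 X43.662 Y244.712
M3 S875
G01 X95.463 Y244.712 F1454
G01 X95.463 Y155.151 F1454
G01 X43.662 Y155.151 F1454
G01 X43.662 Y244.712 F1454
M5
G00 X46.258 Y193.507
M3 S875
G01 X33.019 Y185.714 F1454
G01 X18.672 Y191.206 F1454
G01 X14.020 Y205.846 F1454
G01 X22.566 Y218.612 F1454
G01 X37.875 Y219.889 F1454
G01 X48.419 Y208.717 F1454
G01 X46.258 Y193.507 F1454
M5
G00 X238.013 Y51.508
M3 S875
G01 X16.869 Y222.785 F1454
G01 X239.359 Y184.909 F1454
G01 X118.861 Y214.202 F1454
G01 X233.093 Y182.820 F1454
G01 X13.882 Y239.583 F1454
M5
G00 X0.000 Y0.000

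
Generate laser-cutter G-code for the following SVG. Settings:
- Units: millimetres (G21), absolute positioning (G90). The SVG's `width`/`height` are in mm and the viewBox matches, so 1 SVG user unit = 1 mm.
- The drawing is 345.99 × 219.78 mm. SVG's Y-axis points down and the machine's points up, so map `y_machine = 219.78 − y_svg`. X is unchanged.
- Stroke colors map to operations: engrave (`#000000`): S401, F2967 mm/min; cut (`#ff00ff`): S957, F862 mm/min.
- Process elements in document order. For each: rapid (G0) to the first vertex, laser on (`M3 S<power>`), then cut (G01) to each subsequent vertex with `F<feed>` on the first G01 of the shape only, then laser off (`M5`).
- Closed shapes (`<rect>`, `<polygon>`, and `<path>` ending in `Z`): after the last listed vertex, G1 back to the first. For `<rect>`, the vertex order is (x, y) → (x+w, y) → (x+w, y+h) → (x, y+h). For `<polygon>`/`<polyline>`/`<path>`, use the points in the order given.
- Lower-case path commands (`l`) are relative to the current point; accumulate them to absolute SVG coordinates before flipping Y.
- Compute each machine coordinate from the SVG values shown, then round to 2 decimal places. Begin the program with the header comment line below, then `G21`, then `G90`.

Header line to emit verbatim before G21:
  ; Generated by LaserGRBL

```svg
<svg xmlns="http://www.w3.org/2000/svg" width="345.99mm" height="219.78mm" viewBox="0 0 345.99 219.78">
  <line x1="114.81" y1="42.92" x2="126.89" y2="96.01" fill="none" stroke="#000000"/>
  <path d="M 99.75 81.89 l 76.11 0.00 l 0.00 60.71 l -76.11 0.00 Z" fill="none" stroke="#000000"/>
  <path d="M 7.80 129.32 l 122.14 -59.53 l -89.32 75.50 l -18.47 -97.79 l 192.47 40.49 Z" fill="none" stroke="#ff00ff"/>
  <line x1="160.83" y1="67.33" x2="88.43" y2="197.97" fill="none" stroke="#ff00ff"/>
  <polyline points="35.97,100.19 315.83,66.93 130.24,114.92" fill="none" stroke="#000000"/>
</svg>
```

1 u = 1 mm; y_m = 219.78 − y.

[1] `<line>` line segment, #000000→engrave S401 F2967: (114.81,176.86) → (126.89,123.77)

[2] `<path>` rectangle, #000000→engrave S401 F2967: (99.75,137.89) → (175.86,137.89) → (175.86,77.18) → (99.75,77.18) → (99.75,137.89) (closed)

[3] `<path>` closed polygon, #ff00ff→cut S957 F862: (7.80,90.46) → (129.94,149.99) → (40.62,74.49) → (22.15,172.28) → (214.62,131.79) → (7.80,90.46) (closed)

[4] `<line>` line segment, #ff00ff→cut S957 F862: (160.83,152.45) → (88.43,21.81)

[5] `<polyline>` open polyline, #000000→engrave S401 F2967: (35.97,119.59) → (315.83,152.85) → (130.24,104.86)

; Generated by LaserGRBL
G21
G90
G0 X114.81 Y176.86
M3 S401
G01 X126.89 Y123.77 F2967
M5
G0 X99.75 Y137.89
M3 S401
G01 X175.86 Y137.89 F2967
G01 X175.86 Y77.18
G01 X99.75 Y77.18
G01 X99.75 Y137.89
M5
G0 X7.80 Y90.46
M3 S957
G01 X129.94 Y149.99 F862
G01 X40.62 Y74.49
G01 X22.15 Y172.28
G01 X214.62 Y131.79
G01 X7.80 Y90.46
M5
G0 X160.83 Y152.45
M3 S957
G01 X88.43 Y21.81 F862
M5
G0 X35.97 Y119.59
M3 S401
G01 X315.83 Y152.85 F2967
G01 X130.24 Y104.86
M5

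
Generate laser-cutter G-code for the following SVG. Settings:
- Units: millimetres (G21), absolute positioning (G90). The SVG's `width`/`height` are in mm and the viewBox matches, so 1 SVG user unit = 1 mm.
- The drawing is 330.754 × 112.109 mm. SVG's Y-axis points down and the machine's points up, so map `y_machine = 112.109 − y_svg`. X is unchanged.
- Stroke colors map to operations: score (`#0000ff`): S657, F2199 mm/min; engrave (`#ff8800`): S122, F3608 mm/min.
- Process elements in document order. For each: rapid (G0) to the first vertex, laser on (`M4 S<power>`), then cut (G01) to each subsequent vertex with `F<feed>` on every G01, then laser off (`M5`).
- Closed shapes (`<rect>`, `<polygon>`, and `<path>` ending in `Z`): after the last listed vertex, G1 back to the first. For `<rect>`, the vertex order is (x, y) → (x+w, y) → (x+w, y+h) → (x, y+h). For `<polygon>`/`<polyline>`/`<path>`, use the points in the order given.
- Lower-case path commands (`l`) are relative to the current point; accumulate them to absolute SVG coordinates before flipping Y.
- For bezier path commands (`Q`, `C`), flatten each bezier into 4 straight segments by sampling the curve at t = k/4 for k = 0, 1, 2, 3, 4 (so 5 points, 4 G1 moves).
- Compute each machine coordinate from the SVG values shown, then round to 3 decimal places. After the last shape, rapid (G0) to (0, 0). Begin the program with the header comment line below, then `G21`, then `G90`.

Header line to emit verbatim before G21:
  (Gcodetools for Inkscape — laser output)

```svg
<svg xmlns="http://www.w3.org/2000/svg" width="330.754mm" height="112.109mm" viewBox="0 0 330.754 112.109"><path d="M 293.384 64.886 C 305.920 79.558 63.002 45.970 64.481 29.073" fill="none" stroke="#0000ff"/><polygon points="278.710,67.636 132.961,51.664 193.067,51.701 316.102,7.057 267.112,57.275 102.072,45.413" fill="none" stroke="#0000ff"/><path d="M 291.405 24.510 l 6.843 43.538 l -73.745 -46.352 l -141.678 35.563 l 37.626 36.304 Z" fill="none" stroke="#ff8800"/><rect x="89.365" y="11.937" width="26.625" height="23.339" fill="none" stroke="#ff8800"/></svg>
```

viewBox `0 0 330.754 112.109` with mm width/height → 1 unit = 1 mm. Flip: y_m = 112.109 − y_svg.

**Shape 1** — `<path>` cubic bezier, stroke `#0000ff` → score (S657, F2199). Control points (SVG): P0=(293.384,64.886), P1=(305.920,79.558), P2=(63.002,45.970), P3=(64.481,29.073); sampled at t=k/4. Machine vertices: (293.384,47.223) → (262.699,44.253) → (183.079,53.291) → (101.386,68.249) → (64.481,83.036). Open path.

**Shape 2** — `<polygon>` closed polygon, stroke `#0000ff` → score (S657, F2199). Machine vertices: (278.710,44.473) → (132.961,60.445) → (193.067,60.408) → (316.102,105.052) → (267.112,54.834) → (102.072,66.696) → (278.710,44.473). Closed: final G1 returns to the first vertex.

**Shape 3** — `<path>` closed polygon, stroke `#ff8800` → engrave (S122, F3608). Machine vertices: (291.405,87.599) → (298.248,44.061) → (224.503,90.413) → (82.825,54.850) → (120.451,18.546) → (291.405,87.599). Closed: final G1 returns to the first vertex.

**Shape 4** — `<rect>` rectangle, stroke `#ff8800` → engrave (S122, F3608). Machine vertices: (89.365,100.172) → (115.990,100.172) → (115.990,76.833) → (89.365,76.833) → (89.365,100.172). Closed: final G1 returns to the first vertex.

(Gcodetools for Inkscape — laser output)
G21
G90
G0 X293.384 Y47.223
M4 S657
G01 X262.699 Y44.253 F2199
G01 X183.079 Y53.291 F2199
G01 X101.386 Y68.249 F2199
G01 X64.481 Y83.036 F2199
M5
G0 X278.710 Y44.473
M4 S657
G01 X132.961 Y60.445 F2199
G01 X193.067 Y60.408 F2199
G01 X316.102 Y105.052 F2199
G01 X267.112 Y54.834 F2199
G01 X102.072 Y66.696 F2199
G01 X278.710 Y44.473 F2199
M5
G0 X291.405 Y87.599
M4 S122
G01 X298.248 Y44.061 F3608
G01 X224.503 Y90.413 F3608
G01 X82.825 Y54.850 F3608
G01 X120.451 Y18.546 F3608
G01 X291.405 Y87.599 F3608
M5
G0 X89.365 Y100.172
M4 S122
G01 X115.990 Y100.172 F3608
G01 X115.990 Y76.833 F3608
G01 X89.365 Y76.833 F3608
G01 X89.365 Y100.172 F3608
M5
G0 X0.000 Y0.000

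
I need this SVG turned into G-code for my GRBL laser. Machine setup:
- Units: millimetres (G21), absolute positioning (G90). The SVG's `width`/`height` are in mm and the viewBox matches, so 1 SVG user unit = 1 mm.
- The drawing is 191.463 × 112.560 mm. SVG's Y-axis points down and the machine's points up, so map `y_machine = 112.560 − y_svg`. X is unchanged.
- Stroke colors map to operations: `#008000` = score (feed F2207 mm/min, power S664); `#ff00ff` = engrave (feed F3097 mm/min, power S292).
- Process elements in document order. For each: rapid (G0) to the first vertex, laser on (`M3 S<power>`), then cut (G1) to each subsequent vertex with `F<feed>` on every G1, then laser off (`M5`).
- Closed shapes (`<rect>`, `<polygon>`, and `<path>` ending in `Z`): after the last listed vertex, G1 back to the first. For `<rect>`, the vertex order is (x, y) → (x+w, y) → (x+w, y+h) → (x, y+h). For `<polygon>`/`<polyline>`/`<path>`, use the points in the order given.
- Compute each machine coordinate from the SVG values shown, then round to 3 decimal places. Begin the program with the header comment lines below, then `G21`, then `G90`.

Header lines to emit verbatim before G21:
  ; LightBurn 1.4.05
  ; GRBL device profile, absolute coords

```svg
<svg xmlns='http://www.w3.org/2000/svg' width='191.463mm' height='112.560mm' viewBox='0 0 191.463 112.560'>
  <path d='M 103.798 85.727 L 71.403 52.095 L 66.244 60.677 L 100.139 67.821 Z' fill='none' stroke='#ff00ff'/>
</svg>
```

1 u = 1 mm; y_m = 112.560 − y.

[1] `<path>` closed polygon, #ff00ff→engrave S292 F3097: (103.798,26.833) → (71.403,60.465) → (66.244,51.883) → (100.139,44.739) → (103.798,26.833) (closed)

; LightBurn 1.4.05
; GRBL device profile, absolute coords
G21
G90
G0 X103.798 Y26.833
M3 S292
G1 X71.403 Y60.465 F3097
G1 X66.244 Y51.883 F3097
G1 X100.139 Y44.739 F3097
G1 X103.798 Y26.833 F3097
M5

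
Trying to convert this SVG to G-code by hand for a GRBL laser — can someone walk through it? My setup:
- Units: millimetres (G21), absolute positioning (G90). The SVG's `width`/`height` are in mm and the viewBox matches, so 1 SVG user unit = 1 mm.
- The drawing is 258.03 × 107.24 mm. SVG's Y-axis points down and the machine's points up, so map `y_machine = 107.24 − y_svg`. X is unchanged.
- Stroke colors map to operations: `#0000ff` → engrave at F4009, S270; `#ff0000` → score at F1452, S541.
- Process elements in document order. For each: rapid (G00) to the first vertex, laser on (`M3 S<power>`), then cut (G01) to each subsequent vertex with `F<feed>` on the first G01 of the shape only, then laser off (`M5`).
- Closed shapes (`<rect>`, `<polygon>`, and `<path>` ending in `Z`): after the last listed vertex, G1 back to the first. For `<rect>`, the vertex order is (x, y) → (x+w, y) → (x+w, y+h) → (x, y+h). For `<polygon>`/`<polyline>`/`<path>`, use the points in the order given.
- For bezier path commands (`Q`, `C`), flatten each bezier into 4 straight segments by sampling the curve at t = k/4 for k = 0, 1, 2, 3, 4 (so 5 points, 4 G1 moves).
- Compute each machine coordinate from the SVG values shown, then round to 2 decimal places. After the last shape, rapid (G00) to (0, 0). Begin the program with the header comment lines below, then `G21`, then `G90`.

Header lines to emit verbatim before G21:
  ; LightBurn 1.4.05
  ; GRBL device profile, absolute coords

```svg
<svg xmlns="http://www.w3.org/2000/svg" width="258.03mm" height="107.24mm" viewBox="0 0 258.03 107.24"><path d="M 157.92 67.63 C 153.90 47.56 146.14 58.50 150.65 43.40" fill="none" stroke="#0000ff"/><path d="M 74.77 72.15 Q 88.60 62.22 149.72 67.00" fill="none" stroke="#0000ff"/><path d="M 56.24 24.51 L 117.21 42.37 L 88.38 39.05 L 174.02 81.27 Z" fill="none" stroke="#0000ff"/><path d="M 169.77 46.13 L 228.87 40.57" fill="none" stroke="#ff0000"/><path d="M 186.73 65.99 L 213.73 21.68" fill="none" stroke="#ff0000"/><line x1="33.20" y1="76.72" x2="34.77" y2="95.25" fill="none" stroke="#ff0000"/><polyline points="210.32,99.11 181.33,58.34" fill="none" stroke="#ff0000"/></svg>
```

viewBox `0 0 258.03 107.24` with mm width/height → 1 unit = 1 mm. Flip: y_m = 107.24 − y_svg.

**Shape 1** — `<path>` cubic bezier, stroke `#0000ff` → engrave (S270, F4009). Control points (SVG): P0=(157.92,67.63), P1=(153.90,47.56), P2=(146.14,58.50), P3=(150.65,43.40); sampled at t=k/4. Machine vertices: (157.92,39.61) → (154.45,49.74) → (151.09,53.59) → (149.32,56.51) → (150.65,63.84). Open path.

**Shape 2** — `<path>` quadratic bezier, stroke `#0000ff` → engrave (S270, F4009). Control points (SVG): P0=(74.77,72.15), P1=(88.60,62.22), P2=(149.72,67.00); sampled at t=k/4. Machine vertices: (74.77,35.09) → (84.64,39.14) → (100.42,41.34) → (122.12,41.71) → (149.72,40.24). Open path.

**Shape 3** — `<path>` closed polygon, stroke `#0000ff` → engrave (S270, F4009). Machine vertices: (56.24,82.73) → (117.21,64.87) → (88.38,68.19) → (174.02,25.97) → (56.24,82.73). Closed: final G1 returns to the first vertex.

**Shape 4** — `<path>` line segment, stroke `#ff0000` → score (S541, F1452). Machine vertices: (169.77,61.11) → (228.87,66.67). Open path.

**Shape 5** — `<path>` line segment, stroke `#ff0000` → score (S541, F1452). Machine vertices: (186.73,41.25) → (213.73,85.56). Open path.

**Shape 6** — `<line>` line segment, stroke `#ff0000` → score (S541, F1452). Machine vertices: (33.20,30.52) → (34.77,11.99). Open path.

**Shape 7** — `<polyline>` line segment, stroke `#ff0000` → score (S541, F1452). Machine vertices: (210.32,8.13) → (181.33,48.90). Open path.

; LightBurn 1.4.05
; GRBL device profile, absolute coords
G21
G90
G00 X157.92 Y39.61
M3 S270
G01 X154.45 Y49.74 F4009
G01 X151.09 Y53.59
G01 X149.32 Y56.51
G01 X150.65 Y63.84
M5
G00 X74.77 Y35.09
M3 S270
G01 X84.64 Y39.14 F4009
G01 X100.42 Y41.34
G01 X122.12 Y41.71
G01 X149.72 Y40.24
M5
G00 X56.24 Y82.73
M3 S270
G01 X117.21 Y64.87 F4009
G01 X88.38 Y68.19
G01 X174.02 Y25.97
G01 X56.24 Y82.73
M5
G00 X169.77 Y61.11
M3 S541
G01 X228.87 Y66.67 F1452
M5
G00 X186.73 Y41.25
M3 S541
G01 X213.73 Y85.56 F1452
M5
G00 X33.20 Y30.52
M3 S541
G01 X34.77 Y11.99 F1452
M5
G00 X210.32 Y8.13
M3 S541
G01 X181.33 Y48.90 F1452
M5
G00 X0.00 Y0.00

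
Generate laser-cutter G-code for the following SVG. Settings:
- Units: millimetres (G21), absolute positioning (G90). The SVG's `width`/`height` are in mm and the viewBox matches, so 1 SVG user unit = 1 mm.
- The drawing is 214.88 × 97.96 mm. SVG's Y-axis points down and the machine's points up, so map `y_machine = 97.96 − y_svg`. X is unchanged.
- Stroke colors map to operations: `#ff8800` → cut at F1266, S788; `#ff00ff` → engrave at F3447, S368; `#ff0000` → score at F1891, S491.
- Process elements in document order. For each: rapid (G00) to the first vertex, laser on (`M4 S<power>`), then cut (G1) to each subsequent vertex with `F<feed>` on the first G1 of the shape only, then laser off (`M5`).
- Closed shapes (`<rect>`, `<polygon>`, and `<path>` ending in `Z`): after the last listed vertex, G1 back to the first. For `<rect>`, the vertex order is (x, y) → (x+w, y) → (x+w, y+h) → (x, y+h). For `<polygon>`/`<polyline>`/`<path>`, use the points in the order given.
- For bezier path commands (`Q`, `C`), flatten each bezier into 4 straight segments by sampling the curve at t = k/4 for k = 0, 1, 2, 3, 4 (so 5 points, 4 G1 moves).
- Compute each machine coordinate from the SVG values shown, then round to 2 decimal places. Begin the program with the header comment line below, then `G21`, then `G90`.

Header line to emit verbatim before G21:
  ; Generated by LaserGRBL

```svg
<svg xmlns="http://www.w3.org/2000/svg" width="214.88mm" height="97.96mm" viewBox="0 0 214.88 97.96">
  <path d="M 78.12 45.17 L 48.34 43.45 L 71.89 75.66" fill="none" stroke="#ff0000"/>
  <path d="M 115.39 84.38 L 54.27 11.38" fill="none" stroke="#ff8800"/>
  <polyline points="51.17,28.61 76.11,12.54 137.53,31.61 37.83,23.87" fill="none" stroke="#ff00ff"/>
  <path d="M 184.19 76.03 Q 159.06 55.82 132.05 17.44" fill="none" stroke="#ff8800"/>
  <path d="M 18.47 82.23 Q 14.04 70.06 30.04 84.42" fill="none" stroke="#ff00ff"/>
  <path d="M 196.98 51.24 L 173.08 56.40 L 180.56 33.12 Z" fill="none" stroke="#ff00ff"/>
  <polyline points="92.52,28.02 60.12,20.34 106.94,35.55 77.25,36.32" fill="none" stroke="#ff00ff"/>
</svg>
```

viewBox `0 0 214.88 97.96` with mm width/height → 1 unit = 1 mm. Flip: y_m = 97.96 − y_svg.

**Shape 1** — `<path>` open polyline, stroke `#ff0000` → score (S491, F1891). Machine vertices: (78.12,52.79) → (48.34,54.51) → (71.89,22.30). Open path.

**Shape 2** — `<path>` line segment, stroke `#ff8800` → cut (S788, F1266). Machine vertices: (115.39,13.58) → (54.27,86.58). Open path.

**Shape 3** — `<polyline>` open polyline, stroke `#ff00ff` → engrave (S368, F3447). Machine vertices: (51.17,69.35) → (76.11,85.42) → (137.53,66.35) → (37.83,74.09). Open path.

**Shape 4** — `<path>` quadratic bezier, stroke `#ff8800` → cut (S788, F1266). Control points (SVG): P0=(184.19,76.03), P1=(159.06,55.82), P2=(132.05,17.44); sampled at t=k/4. Machine vertices: (184.19,21.93) → (171.51,33.17) → (158.59,46.68) → (145.44,62.47) → (132.05,80.52). Open path.

**Shape 5** — `<path>` quadratic bezier, stroke `#ff00ff` → engrave (S368, F3447). Control points (SVG): P0=(18.47,82.23), P1=(14.04,70.06), P2=(30.04,84.42); sampled at t=k/4. Machine vertices: (18.47,15.73) → (17.53,20.16) → (19.15,21.27) → (23.32,19.06) → (30.04,13.54). Open path.

**Shape 6** — `<path>` regular polygon, stroke `#ff00ff` → engrave (S368, F3447). Machine vertices: (196.98,46.72) → (173.08,41.56) → (180.56,64.84) → (196.98,46.72). Closed: final G1 returns to the first vertex.

**Shape 7** — `<polyline>` open polyline, stroke `#ff00ff` → engrave (S368, F3447). Machine vertices: (92.52,69.94) → (60.12,77.62) → (106.94,62.41) → (77.25,61.64). Open path.

; Generated by LaserGRBL
G21
G90
G00 X78.12 Y52.79
M4 S491
G1 X48.34 Y54.51 F1891
G1 X71.89 Y22.30
M5
G00 X115.39 Y13.58
M4 S788
G1 X54.27 Y86.58 F1266
M5
G00 X51.17 Y69.35
M4 S368
G1 X76.11 Y85.42 F3447
G1 X137.53 Y66.35
G1 X37.83 Y74.09
M5
G00 X184.19 Y21.93
M4 S788
G1 X171.51 Y33.17 F1266
G1 X158.59 Y46.68
G1 X145.44 Y62.47
G1 X132.05 Y80.52
M5
G00 X18.47 Y15.73
M4 S368
G1 X17.53 Y20.16 F3447
G1 X19.15 Y21.27
G1 X23.32 Y19.06
G1 X30.04 Y13.54
M5
G00 X196.98 Y46.72
M4 S368
G1 X173.08 Y41.56 F3447
G1 X180.56 Y64.84
G1 X196.98 Y46.72
M5
G00 X92.52 Y69.94
M4 S368
G1 X60.12 Y77.62 F3447
G1 X106.94 Y62.41
G1 X77.25 Y61.64
M5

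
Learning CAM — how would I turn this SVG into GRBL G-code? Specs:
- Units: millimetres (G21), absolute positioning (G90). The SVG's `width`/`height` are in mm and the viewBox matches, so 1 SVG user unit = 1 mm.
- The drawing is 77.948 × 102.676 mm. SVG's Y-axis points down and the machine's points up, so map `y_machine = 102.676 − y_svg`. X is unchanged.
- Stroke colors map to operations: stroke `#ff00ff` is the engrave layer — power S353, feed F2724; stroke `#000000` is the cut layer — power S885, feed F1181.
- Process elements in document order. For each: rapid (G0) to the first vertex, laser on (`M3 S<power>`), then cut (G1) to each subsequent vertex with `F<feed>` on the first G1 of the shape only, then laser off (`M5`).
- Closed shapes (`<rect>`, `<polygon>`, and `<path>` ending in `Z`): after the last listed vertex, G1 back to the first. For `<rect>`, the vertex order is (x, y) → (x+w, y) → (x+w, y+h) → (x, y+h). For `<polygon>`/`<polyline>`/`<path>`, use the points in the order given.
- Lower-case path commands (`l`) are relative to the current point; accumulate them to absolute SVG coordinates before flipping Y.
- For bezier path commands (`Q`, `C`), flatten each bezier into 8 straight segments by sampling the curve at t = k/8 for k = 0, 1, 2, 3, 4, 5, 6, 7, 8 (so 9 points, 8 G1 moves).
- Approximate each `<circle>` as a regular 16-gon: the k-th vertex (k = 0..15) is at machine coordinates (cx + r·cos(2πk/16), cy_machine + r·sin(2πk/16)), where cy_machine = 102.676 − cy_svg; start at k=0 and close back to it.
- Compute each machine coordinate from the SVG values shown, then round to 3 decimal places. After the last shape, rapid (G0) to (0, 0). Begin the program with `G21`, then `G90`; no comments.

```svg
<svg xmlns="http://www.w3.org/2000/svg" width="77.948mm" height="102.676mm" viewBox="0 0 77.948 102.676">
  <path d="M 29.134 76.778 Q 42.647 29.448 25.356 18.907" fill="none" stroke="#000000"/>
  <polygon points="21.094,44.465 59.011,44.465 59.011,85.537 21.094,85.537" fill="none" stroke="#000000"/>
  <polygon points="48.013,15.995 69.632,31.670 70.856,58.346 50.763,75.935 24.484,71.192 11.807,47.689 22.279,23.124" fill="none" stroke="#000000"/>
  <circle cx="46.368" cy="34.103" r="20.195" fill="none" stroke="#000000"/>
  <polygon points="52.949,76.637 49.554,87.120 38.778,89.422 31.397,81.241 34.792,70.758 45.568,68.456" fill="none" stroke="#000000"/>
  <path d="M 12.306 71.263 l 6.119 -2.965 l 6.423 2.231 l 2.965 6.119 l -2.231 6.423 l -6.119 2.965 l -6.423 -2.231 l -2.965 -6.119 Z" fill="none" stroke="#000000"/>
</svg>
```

G21
G90
G0 X29.134 Y25.898
M3 S885
G1 X32.031 Y37.156 F1181
G1 X33.965 Y47.264
G1 X34.937 Y56.222
G1 X34.946 Y64.031
G1 X33.992 Y70.690
G1 X32.076 Y76.199
G1 X29.197 Y80.559
G1 X25.356 Y83.769
M5
G0 X21.094 Y58.211
M3 S885
G1 X59.011 Y58.211 F1181
G1 X59.011 Y17.139
G1 X21.094 Y17.139
G1 X21.094 Y58.211
M5
G0 X48.013 Y86.681
M3 S885
G1 X69.632 Y71.006 F1181
G1 X70.856 Y44.330
G1 X50.763 Y26.741
G1 X24.484 Y31.484
G1 X11.807 Y54.987
G1 X22.279 Y79.552
G1 X48.013 Y86.681
M5
G0 X66.563 Y68.573
M3 S885
G1 X65.026 Y76.301 F1181
G1 X60.648 Y82.853
G1 X54.096 Y87.231
G1 X46.368 Y88.768
G1 X38.640 Y87.231
G1 X32.088 Y82.853
G1 X27.710 Y76.301
G1 X26.173 Y68.573
G1 X27.710 Y60.845
G1 X32.088 Y54.293
G1 X38.640 Y49.915
G1 X46.368 Y48.378
G1 X54.096 Y49.915
G1 X60.648 Y54.293
G1 X65.026 Y60.845
G1 X66.563 Y68.573
M5
G0 X52.949 Y26.039
M3 S885
G1 X49.554 Y15.556 F1181
G1 X38.778 Y13.254
G1 X31.397 Y21.435
G1 X34.792 Y31.918
G1 X45.568 Y34.220
G1 X52.949 Y26.039
M5
G0 X12.306 Y31.413
M3 S885
G1 X18.425 Y34.378 F1181
G1 X24.848 Y32.147
G1 X27.813 Y26.028
G1 X25.582 Y19.605
G1 X19.463 Y16.640
G1 X13.040 Y18.871
G1 X10.075 Y24.990
G1 X12.306 Y31.413
M5
G0 X0.000 Y0.000

viewBox `0 0 77.948 102.676` with mm width/height → 1 unit = 1 mm. Flip: y_m = 102.676 − y_svg.

**Shape 1** — `<path>` quadratic bezier, stroke `#000000` → cut (S885, F1181). Control points (SVG): P0=(29.134,76.778), P1=(42.647,29.448), P2=(25.356,18.907); sampled at t=k/8. Machine vertices: (29.134,25.898) → (32.031,37.156) → (33.965,47.264) → (34.937,56.222) → (34.946,64.031) → (33.992,70.690) → (32.076,76.199) → (29.197,80.559) → (25.356,83.769). Open path.

**Shape 2** — `<polygon>` rectangle, stroke `#000000` → cut (S885, F1181). Machine vertices: (21.094,58.211) → (59.011,58.211) → (59.011,17.139) → (21.094,17.139) → (21.094,58.211). Closed: final G1 returns to the first vertex.

**Shape 3** — `<polygon>` regular polygon, stroke `#000000` → cut (S885, F1181). Machine vertices: (48.013,86.681) → (69.632,71.006) → (70.856,44.330) → (50.763,26.741) → (24.484,31.484) → (11.807,54.987) → (22.279,79.552) → (48.013,86.681). Closed: final G1 returns to the first vertex.

**Shape 4** — `<circle>` circle, stroke `#000000` → cut (S885, F1181). Machine vertices: (66.563,68.573) → (65.026,76.301) → (60.648,82.853) → (54.096,87.231) → (46.368,88.768) → (38.640,87.231) → (32.088,82.853) → (27.710,76.301) → (26.173,68.573) → (27.710,60.845) → (32.088,54.293) → (38.640,49.915) → (46.368,48.378) → (54.096,49.915) → (60.648,54.293) → (65.026,60.845) → (66.563,68.573). Closed: final G1 returns to the first vertex.

**Shape 5** — `<polygon>` regular polygon, stroke `#000000` → cut (S885, F1181). Machine vertices: (52.949,26.039) → (49.554,15.556) → (38.778,13.254) → (31.397,21.435) → (34.792,31.918) → (45.568,34.220) → (52.949,26.039). Closed: final G1 returns to the first vertex.

**Shape 6** — `<path>` regular polygon, stroke `#000000` → cut (S885, F1181). Machine vertices: (12.306,31.413) → (18.425,34.378) → (24.848,32.147) → (27.813,26.028) → (25.582,19.605) → (19.463,16.640) → (13.040,18.871) → (10.075,24.990) → (12.306,31.413). Closed: final G1 returns to the first vertex.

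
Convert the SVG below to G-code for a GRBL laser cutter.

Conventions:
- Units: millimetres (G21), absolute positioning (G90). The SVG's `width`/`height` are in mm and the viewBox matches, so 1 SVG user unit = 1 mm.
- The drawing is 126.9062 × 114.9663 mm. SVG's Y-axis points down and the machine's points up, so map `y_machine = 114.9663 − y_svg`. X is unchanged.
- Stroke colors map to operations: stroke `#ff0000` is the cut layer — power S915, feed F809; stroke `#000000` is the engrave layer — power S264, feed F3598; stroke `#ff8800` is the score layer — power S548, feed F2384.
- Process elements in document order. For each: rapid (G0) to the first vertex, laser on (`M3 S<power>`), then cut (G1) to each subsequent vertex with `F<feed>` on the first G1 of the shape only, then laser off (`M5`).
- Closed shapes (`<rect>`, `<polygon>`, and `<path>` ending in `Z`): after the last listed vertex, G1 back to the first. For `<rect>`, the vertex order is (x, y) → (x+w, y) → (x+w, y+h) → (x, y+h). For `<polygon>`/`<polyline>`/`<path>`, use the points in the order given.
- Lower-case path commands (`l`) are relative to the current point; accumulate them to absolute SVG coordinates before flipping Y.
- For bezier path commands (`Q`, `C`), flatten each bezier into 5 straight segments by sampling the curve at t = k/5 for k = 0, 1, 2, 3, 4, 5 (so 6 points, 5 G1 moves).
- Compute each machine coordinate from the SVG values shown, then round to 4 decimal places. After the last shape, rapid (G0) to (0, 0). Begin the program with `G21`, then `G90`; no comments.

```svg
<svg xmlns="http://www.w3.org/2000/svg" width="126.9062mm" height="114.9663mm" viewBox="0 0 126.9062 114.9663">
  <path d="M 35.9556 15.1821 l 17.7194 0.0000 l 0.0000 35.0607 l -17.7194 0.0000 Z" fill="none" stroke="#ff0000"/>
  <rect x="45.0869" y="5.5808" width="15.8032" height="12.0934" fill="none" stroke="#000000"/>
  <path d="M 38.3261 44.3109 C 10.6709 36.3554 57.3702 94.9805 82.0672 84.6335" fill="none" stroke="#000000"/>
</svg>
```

G21
G90
G0 X35.9556 Y99.7842
M3 S915
G1 X53.6750 Y99.7842 F809
G1 X53.6750 Y64.7235
G1 X35.9556 Y64.7235
G1 X35.9556 Y99.7842
M5
G0 X45.0869 Y109.3855
M3 S264
G1 X60.8901 Y109.3855 F3598
G1 X60.8901 Y97.2921
G1 X45.0869 Y97.2921
G1 X45.0869 Y109.3855
M5
G0 X38.3261 Y70.6554
M3 S264
G1 X29.8847 Y68.5234 F3598
G1 X34.6632 Y56.9187
G1 X48.0365 Y42.3476
G1 X65.3796 Y31.3168
G1 X82.0672 Y30.3328
M5
G0 X0.0000 Y0.0000

Since the viewBox matches the mm dimensions, user units are millimetres directly. The only transform is the Y-flip y_m = 114.9663 − y_svg.

Shape 1 is a rectangle drawn with `<path>`. Its stroke #ff0000 means cut at S915, F809. After flipping Y the toolpath is (35.9556,99.7842) → (53.6750,99.7842) → (53.6750,64.7235) → (35.9556,64.7235) → (35.9556,99.7842), returning to the start.

Shape 2 is a rectangle drawn with `<rect>`. Its stroke #000000 means engrave at S264, F3598. After flipping Y the toolpath is (45.0869,109.3855) → (60.8901,109.3855) → (60.8901,97.2921) → (45.0869,97.2921) → (45.0869,109.3855), returning to the start.

Shape 3 is a cubic bezier drawn with `<path>`. Its stroke #000000 means engrave at S264, F3598. After flipping Y the toolpath is (38.3261,70.6554) → (29.8847,68.5234) → (34.6632,56.9187) → (48.0365,42.3476) → (65.3796,31.3168) → (82.0672,30.3328).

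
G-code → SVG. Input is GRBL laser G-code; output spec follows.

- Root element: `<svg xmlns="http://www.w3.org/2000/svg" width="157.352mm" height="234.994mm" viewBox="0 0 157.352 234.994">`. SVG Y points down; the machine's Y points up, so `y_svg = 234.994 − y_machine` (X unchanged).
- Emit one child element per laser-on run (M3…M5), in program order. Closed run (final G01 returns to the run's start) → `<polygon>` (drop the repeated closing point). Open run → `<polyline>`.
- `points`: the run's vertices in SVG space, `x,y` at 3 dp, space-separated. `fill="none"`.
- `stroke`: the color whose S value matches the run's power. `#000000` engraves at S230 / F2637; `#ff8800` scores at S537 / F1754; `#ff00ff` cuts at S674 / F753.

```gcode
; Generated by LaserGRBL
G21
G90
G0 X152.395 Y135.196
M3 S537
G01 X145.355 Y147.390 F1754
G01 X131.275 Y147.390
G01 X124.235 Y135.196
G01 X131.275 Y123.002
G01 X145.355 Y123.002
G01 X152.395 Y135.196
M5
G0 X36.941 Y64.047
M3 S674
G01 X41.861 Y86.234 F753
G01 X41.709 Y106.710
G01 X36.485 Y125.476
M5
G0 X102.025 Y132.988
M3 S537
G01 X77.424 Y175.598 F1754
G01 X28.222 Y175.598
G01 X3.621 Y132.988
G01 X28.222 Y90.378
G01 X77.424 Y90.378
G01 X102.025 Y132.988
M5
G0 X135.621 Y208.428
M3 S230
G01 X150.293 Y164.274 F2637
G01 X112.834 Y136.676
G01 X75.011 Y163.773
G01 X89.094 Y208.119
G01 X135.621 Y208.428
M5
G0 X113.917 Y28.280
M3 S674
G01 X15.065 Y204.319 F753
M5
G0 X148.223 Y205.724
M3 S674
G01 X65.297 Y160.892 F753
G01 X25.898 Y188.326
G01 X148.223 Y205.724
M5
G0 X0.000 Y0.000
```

<svg xmlns="http://www.w3.org/2000/svg" width="157.352mm" height="234.994mm" viewBox="0 0 157.352 234.994">
  <polygon points="152.395,99.798 145.355,87.604 131.275,87.604 124.235,99.798 131.275,111.992 145.355,111.992" fill="none" stroke="#ff8800"/>
  <polyline points="36.941,170.947 41.861,148.760 41.709,128.284 36.485,109.518" fill="none" stroke="#ff00ff"/>
  <polygon points="102.025,102.006 77.424,59.396 28.222,59.396 3.621,102.006 28.222,144.616 77.424,144.616" fill="none" stroke="#ff8800"/>
  <polygon points="135.621,26.566 150.293,70.720 112.834,98.318 75.011,71.221 89.094,26.875" fill="none" stroke="#000000"/>
  <polyline points="113.917,206.714 15.065,30.675" fill="none" stroke="#ff00ff"/>
  <polygon points="148.223,29.270 65.297,74.102 25.898,46.668" fill="none" stroke="#ff00ff"/>
</svg>

y_svg = 234.994 − y_m.

[1] S537→`#ff8800` (score); closed run; points: 152.395,99.798 145.355,87.604 131.275,87.604 124.235,99.798 131.275,111.992 145.355,111.992

[2] S674→`#ff00ff` (cut); open run; points: 36.941,170.947 41.861,148.760 41.709,128.284 36.485,109.518

[3] S537→`#ff8800` (score); closed run; points: 102.025,102.006 77.424,59.396 28.222,59.396 3.621,102.006 28.222,144.616 77.424,144.616

[4] S230→`#000000` (engrave); closed run; points: 135.621,26.566 150.293,70.720 112.834,98.318 75.011,71.221 89.094,26.875

[5] S674→`#ff00ff` (cut); open run; points: 113.917,206.714 15.065,30.675

[6] S674→`#ff00ff` (cut); closed run; points: 148.223,29.270 65.297,74.102 25.898,46.668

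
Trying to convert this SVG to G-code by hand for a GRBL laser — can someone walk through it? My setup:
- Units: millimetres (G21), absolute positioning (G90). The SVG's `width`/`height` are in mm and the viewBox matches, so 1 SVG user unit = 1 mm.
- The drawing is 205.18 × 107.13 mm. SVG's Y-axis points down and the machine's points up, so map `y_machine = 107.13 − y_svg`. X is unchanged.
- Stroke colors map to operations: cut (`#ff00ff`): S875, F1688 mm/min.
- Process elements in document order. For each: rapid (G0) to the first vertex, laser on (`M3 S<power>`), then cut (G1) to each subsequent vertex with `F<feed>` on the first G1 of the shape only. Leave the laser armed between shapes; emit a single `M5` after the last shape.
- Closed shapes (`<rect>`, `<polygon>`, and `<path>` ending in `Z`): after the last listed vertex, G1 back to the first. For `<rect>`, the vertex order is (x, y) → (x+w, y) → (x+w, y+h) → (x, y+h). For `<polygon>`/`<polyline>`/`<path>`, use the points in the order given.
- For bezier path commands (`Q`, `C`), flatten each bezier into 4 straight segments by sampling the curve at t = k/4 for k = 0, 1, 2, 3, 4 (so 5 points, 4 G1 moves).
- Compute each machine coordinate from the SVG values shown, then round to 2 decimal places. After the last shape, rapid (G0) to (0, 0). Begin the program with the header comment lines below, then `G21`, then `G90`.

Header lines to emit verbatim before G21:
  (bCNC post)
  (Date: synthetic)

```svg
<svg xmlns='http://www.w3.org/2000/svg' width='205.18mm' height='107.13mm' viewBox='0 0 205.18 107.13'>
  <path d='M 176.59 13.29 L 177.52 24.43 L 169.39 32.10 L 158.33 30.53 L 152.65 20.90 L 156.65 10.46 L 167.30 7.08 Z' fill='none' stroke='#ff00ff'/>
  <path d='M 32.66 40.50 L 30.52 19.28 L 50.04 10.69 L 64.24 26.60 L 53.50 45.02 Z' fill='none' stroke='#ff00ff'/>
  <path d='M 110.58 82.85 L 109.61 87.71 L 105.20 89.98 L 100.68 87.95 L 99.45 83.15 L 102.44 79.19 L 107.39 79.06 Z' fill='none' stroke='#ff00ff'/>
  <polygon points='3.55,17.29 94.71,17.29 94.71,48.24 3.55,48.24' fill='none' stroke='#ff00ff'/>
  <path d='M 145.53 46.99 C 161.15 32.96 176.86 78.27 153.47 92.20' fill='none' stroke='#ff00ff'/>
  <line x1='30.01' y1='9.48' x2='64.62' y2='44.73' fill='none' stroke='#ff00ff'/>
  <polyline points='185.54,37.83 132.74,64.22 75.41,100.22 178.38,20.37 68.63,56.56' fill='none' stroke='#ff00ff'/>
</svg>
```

(bCNC post)
(Date: synthetic)
G21
G90
G0 X176.59 Y93.84
M3 S875
G1 X177.52 Y82.70 F1688
G1 X169.39 Y75.03
G1 X158.33 Y76.60
G1 X152.65 Y86.23
G1 X156.65 Y96.67
G1 X167.30 Y100.05
G1 X176.59 Y93.84
G0 X32.66 Y66.63
M3 S875
G1 X30.52 Y87.85 F1688
G1 X50.04 Y96.44
G1 X64.24 Y80.53
G1 X53.50 Y62.11
G1 X32.66 Y66.63
G0 X110.58 Y24.28
M3 S875
G1 X109.61 Y19.42 F1688
G1 X105.20 Y17.15
G1 X100.68 Y19.18
G1 X99.45 Y23.98
G1 X102.44 Y27.94
G1 X107.39 Y28.07
G1 X110.58 Y24.28
G0 X3.55 Y89.84
M3 S875
G1 X94.71 Y89.84 F1688
G1 X94.71 Y58.89
G1 X3.55 Y58.89
G1 X3.55 Y89.84
G0 X145.53 Y60.14
M3 S875
G1 X156.65 Y60.95 F1688
G1 X164.13 Y48.02
G1 X164.29 Y29.84
G1 X153.47 Y14.93
G0 X30.01 Y97.65
M3 S875
G1 X64.62 Y62.40 F1688
G0 X185.54 Y69.30
M3 S875
G1 X132.74 Y42.91 F1688
G1 X75.41 Y6.91
G1 X178.38 Y86.76
G1 X68.63 Y50.57
M5
G0 X0.00 Y0.00

Since the viewBox matches the mm dimensions, user units are millimetres directly. The only transform is the Y-flip y_m = 107.13 − y_svg.

Shape 1 is a regular polygon drawn with `<path>`. Its stroke #ff00ff means cut at S875, F1688. After flipping Y the toolpath is (176.59,93.84) → (177.52,82.70) → (169.39,75.03) → (158.33,76.60) → (152.65,86.23) → (156.65,96.67) → (167.30,100.05) → (176.59,93.84), returning to the start.

Shape 2 is a regular polygon drawn with `<path>`. Its stroke #ff00ff means cut at S875, F1688. After flipping Y the toolpath is (32.66,66.63) → (30.52,87.85) → (50.04,96.44) → (64.24,80.53) → (53.50,62.11) → (32.66,66.63), returning to the start.

Shape 3 is a regular polygon drawn with `<path>`. Its stroke #ff00ff means cut at S875, F1688. After flipping Y the toolpath is (110.58,24.28) → (109.61,19.42) → (105.20,17.15) → (100.68,19.18) → (99.45,23.98) → (102.44,27.94) → (107.39,28.07) → (110.58,24.28), returning to the start.

Shape 4 is a rectangle drawn with `<polygon>`. Its stroke #ff00ff means cut at S875, F1688. After flipping Y the toolpath is (3.55,89.84) → (94.71,89.84) → (94.71,58.89) → (3.55,58.89) → (3.55,89.84), returning to the start.

Shape 5 is a cubic bezier drawn with `<path>`. Its stroke #ff00ff means cut at S875, F1688. After flipping Y the toolpath is (145.53,60.14) → (156.65,60.95) → (164.13,48.02) → (164.29,29.84) → (153.47,14.93).

Shape 6 is a line segment drawn with `<line>`. Its stroke #ff00ff means cut at S875, F1688. After flipping Y the toolpath is (30.01,97.65) → (64.62,62.40).

Shape 7 is a open polyline drawn with `<polyline>`. Its stroke #ff00ff means cut at S875, F1688. After flipping Y the toolpath is (185.54,69.30) → (132.74,42.91) → (75.41,6.91) → (178.38,86.76) → (68.63,50.57).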